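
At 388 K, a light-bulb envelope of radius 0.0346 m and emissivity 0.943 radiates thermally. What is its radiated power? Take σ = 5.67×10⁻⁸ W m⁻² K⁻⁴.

P ≈ 18.2 W

A = 4πr² = 4π × (0.0346)² = 0.0150 m².
Stefan–Boltzmann: P = εσAT⁴ = 0.943 × 5.67×10⁻⁸ × 0.0150 × (388)⁴ = 0.943 × 5.67×10⁻⁸ × 0.0150 × 2.27×10^10.
P = 18.2 W.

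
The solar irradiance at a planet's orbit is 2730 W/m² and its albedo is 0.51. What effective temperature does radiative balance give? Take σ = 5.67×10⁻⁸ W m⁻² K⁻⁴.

Power absorbed = (1−a)S·πR²; power emitted = 4πR²σT⁴. Equating and cancelling πR²:
T = ((1−a)S / 4σ)^(1/4) = (1340 / (4 × 5.67×10⁻⁸))^(1/4) = (5.90×10^9)^(1/4).
T = 277 K.

T ≈ 277 K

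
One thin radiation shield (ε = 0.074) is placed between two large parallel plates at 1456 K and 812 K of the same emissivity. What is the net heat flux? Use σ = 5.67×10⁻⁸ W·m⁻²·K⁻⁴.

Each of the 2 gaps contributes resistance (2/ε − 1) = 2/0.074 − 1 = 26.03; total = 52.05.
q = σ(T₁⁴ − T₂⁴) / 52.05 = 5.67×10⁻⁸ × 4.06×10^12 / 52.05 = 4420 W/m².

q ≈ 4420 W/m²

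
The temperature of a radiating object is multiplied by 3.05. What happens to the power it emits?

factor ≈ 86.5

P ∝ T⁴, so the power scales as (3.05)⁴ = 86.5.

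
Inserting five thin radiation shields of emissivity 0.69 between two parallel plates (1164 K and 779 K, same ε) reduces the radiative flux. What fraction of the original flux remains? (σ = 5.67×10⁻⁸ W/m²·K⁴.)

ratio ≈ 0.167

With N identical shields there are N+1 = 6 gaps in series, each with the same radiative resistance, so the flux falls to 1/(N+1) of its unshielded value.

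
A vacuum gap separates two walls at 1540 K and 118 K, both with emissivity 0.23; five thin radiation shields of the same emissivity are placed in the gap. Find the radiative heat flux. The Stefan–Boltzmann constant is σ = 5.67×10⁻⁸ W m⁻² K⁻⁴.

q ≈ 6910 W/m²

Each of the 6 gaps contributes resistance (2/ε − 1) = 2/0.23 − 1 = 7.696; total = 46.17.
q = σ(T₁⁴ − T₂⁴) / 46.17 = 5.67×10⁻⁸ × 5.62×10^12 / 46.17 = 6910 W/m².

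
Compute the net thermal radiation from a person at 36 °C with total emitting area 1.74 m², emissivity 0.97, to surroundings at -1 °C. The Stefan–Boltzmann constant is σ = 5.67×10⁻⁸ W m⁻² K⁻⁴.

Q ≈ 349 W

Convert: 36 °C = 309 K; -1 °C = 272 K.
Q = εσA(T⁴ − T_s⁴). T⁴ − T_s⁴ = (309)⁴ − (272)⁴ = 9.12×10^9 − 5.47×10^9 = 3.64×10^9 K⁴.
Q = 0.97 × 5.67×10⁻⁸ × 1.74 × 3.64×10^9 = 349 W.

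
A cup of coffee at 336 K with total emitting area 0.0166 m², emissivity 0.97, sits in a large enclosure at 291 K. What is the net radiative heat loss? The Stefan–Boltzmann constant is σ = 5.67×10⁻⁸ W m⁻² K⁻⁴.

Q ≈ 5.09 W

Q = εσA(T⁴ − T_s⁴). T⁴ − T_s⁴ = (336)⁴ − (291)⁴ = 1.27×10^10 − 7.17×10^9 = 5.57×10^9 K⁴.
Q = 0.97 × 5.67×10⁻⁸ × 0.0166 × 5.57×10^9 = 5.09 W.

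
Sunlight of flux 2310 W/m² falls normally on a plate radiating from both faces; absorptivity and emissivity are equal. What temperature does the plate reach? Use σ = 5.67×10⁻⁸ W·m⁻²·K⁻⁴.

T ≈ 378 K

Absorbed flux αS = emitted flux 2εσT⁴ per unit area; with α = ε this gives T = (S/2σ)^(1/4).
T = (2310 / (2 × 5.67×10⁻⁸))^(1/4) = (2.04×10^10)^(1/4).
T = 378 K.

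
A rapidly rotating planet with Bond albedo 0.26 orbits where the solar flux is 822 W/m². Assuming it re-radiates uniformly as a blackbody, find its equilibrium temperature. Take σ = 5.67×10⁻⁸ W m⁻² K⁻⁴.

Power absorbed = (1−a)S·πR²; power emitted = 4πR²σT⁴. Equating and cancelling πR²:
T = ((1−a)S / 4σ)^(1/4) = (608 / (4 × 5.67×10⁻⁸))^(1/4) = (2.68×10^9)^(1/4).
T = 228 K.

T ≈ 228 K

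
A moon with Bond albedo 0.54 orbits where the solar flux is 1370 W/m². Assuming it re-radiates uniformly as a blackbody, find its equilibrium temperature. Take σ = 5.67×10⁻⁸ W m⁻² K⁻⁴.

Power absorbed = (1−a)S·πR²; power emitted = 4πR²σT⁴. Equating and cancelling πR²:
T = ((1−a)S / 4σ)^(1/4) = (630 / (4 × 5.67×10⁻⁸))^(1/4) = (2.78×10^9)^(1/4).
T = 230 K.

T ≈ 230 K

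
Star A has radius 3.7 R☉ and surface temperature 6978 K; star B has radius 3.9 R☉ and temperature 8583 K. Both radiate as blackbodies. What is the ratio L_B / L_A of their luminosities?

L = 4πR²σT⁴ ∝ R²T⁴, so L_B/L_A = (3.9/3.7)² × (8583/6978)⁴ = 1.11 × 2.29 = 2.54.

L_B/L_A ≈ 2.54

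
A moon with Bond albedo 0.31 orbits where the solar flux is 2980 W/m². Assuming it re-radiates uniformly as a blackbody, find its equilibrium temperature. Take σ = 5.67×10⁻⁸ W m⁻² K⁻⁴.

Power absorbed = (1−a)S·πR²; power emitted = 4πR²σT⁴. Equating and cancelling πR²:
T = ((1−a)S / 4σ)^(1/4) = (2060 / (4 × 5.67×10⁻⁸))^(1/4) = (9.07×10^9)^(1/4).
T = 309 K.

T ≈ 309 K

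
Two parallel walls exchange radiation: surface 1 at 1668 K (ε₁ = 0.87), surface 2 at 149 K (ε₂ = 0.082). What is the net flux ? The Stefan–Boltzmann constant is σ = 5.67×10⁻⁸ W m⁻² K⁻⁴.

q ≈ 35600 W/m²

For two large parallel gray plates, q = σ(T₁⁴ − T₂⁴) / (1/ε₁ + 1/ε₂ − 1).
1/ε₁ + 1/ε₂ − 1 = 1/0.87 + 1/0.082 − 1 = 12.34.
T₁⁴ − T₂⁴ = 7.74×10^12 − 4.93×10^8 = 7.74×10^12 K⁴.
q = 5.67×10⁻⁸ × 7.74×10^12 / 12.34 = 35600 W/m².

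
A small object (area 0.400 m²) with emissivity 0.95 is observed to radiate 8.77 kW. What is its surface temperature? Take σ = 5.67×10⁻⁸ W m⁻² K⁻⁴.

From P = εσAT⁴, T = (P / εσA)^(1/4) = (8770 / (0.95 × 5.67×10⁻⁸ × 0.400))^(1/4).
T = (4.07×10^11)^(1/4) = 799 K.

T ≈ 799 K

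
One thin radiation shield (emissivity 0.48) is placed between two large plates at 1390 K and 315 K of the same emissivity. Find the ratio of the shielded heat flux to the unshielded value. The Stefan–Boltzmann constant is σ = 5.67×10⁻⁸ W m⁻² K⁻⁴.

With N identical shields there are N+1 = 2 gaps in series, each with the same radiative resistance, so the flux falls to 1/(N+1) of its unshielded value.

ratio ≈ 0.500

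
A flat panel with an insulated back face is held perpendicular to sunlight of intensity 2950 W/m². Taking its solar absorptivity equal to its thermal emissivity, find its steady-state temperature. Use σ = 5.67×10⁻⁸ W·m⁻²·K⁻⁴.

T ≈ 478 K

Absorbed flux αS = emitted flux εσT⁴ (one radiating face); with α = ε, T = (S/σ)^(1/4).
T = (2950 / 5.67×10⁻⁸)^(1/4) = (5.20×10^10)^(1/4).
T = 478 K.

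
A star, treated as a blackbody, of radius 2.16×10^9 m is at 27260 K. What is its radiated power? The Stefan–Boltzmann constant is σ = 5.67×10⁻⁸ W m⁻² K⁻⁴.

A = 4πr² = 4π × (2.16×10^9)² = 5.86×10^19 m².
P = σAT⁴ = 5.67×10⁻⁸ × 5.86×10^19 × (27260)⁴ = 5.67×10⁻⁸ × 5.86×10^19 × 5.52×10^17.
P = 1.84×10^30 W.

P ≈ 1.84×10^30 W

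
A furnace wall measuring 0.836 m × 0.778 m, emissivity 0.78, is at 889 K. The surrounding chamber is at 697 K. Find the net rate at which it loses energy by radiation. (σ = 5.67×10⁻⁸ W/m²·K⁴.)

Q ≈ 11200 W

A = 0.836 × 0.778 = 0.650 m².
Q = εσA(T⁴ − T_s⁴). T⁴ − T_s⁴ = (889)⁴ − (697)⁴ = 6.25×10^11 − 2.36×10^11 = 3.89×10^11 K⁴.
Q = 0.78 × 5.67×10⁻⁸ × 0.650 × 3.89×10^11 = 11200 W.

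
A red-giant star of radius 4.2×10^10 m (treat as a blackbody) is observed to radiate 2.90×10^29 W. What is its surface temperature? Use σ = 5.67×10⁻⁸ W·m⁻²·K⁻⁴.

A = 4πr² = 4π × (4.2×10^10)² = 2.22×10^22 m².
From P = σAT⁴, T = (P / σA)^(1/4) = (2.90×10^29 / (5.67×10⁻⁸ × 2.22×10^22))^(1/4).
T = (2.31×10^14)^(1/4) = 3900 K.

T ≈ 3900 K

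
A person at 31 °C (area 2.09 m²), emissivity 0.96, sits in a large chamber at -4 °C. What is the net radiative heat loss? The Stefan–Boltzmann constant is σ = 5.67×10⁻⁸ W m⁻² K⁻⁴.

Q ≈ 376 W

Convert: 31 °C = 304 K; -4 °C = 269 K.
Q = εσA(T⁴ − T_s⁴). T⁴ − T_s⁴ = (304)⁴ − (269)⁴ = 8.54×10^9 − 5.24×10^9 = 3.30×10^9 K⁴.
Q = 0.96 × 5.67×10⁻⁸ × 2.09 × 3.30×10^9 = 376 W.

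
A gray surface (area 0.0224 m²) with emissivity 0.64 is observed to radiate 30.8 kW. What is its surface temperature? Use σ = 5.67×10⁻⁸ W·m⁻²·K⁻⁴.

T ≈ 2480 K

From P = εσAT⁴, T = (P / εσA)^(1/4) = (30800 / (0.64 × 5.67×10⁻⁸ × 0.0224))^(1/4).
T = (3.79×10^13)^(1/4) = 2480 K.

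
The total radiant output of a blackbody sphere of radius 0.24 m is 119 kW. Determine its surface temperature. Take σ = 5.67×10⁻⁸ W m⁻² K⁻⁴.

T ≈ 1300 K

A = 4πr² = 4π × (0.24)² = 0.724 m².
From P = σAT⁴, T = (P / σA)^(1/4) = (1.19×10^5 / (5.67×10⁻⁸ × 0.724))^(1/4).
T = (2.90×10^12)^(1/4) = 1300 K.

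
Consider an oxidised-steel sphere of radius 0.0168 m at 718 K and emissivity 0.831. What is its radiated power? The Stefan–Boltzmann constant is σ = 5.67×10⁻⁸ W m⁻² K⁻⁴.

P ≈ 44.4 W

A = 4πr² = 4π × (0.0168)² = 3.55×10^-3 m².
Stefan–Boltzmann: P = εσAT⁴ = 0.831 × 5.67×10⁻⁸ × 3.55×10^-3 × (718)⁴ = 0.831 × 5.67×10⁻⁸ × 3.55×10^-3 × 2.66×10^11.
P = 44.4 W.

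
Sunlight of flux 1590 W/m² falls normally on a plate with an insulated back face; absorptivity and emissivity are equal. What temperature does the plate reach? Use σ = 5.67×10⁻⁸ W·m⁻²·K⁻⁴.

T ≈ 409 K

Absorbed flux αS = emitted flux εσT⁴ (one radiating face); with α = ε, T = (S/σ)^(1/4).
T = (1590 / 5.67×10⁻⁸)^(1/4) = (2.80×10^10)^(1/4).
T = 409 K.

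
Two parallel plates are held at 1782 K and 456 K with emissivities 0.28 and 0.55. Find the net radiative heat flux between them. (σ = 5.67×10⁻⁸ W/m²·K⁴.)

q ≈ 1.30×10^5 W/m²

For two large parallel gray plates, q = σ(T₁⁴ − T₂⁴) / (1/ε₁ + 1/ε₂ − 1).
1/ε₁ + 1/ε₂ − 1 = 1/0.28 + 1/0.55 − 1 = 4.390.
T₁⁴ − T₂⁴ = 1.01×10^13 − 4.32×10^10 = 1.00×10^13 K⁴.
q = 5.67×10⁻⁸ × 1.00×10^13 / 4.390 = 1.30×10^5 W/m².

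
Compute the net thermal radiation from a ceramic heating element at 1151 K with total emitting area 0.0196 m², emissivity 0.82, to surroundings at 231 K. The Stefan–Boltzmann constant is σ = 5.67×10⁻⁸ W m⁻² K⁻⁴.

Q ≈ 1600 W

Q = εσA(T⁴ − T_s⁴). T⁴ − T_s⁴ = (1151)⁴ − (231)⁴ = 1.76×10^12 − 2.85×10^9 = 1.75×10^12 K⁴.
Q = 0.82 × 5.67×10⁻⁸ × 0.0196 × 1.75×10^12 = 1600 W.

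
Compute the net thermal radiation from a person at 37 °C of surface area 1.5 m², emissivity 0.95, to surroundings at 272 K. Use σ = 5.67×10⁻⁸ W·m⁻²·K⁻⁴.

Convert: 37 °C = 310 K.
Q = εσA(T⁴ − T_s⁴). T⁴ − T_s⁴ = (310)⁴ − (272)⁴ = 9.24×10^9 − 5.47×10^9 = 3.76×10^9 K⁴.
Q = 0.95 × 5.67×10⁻⁸ × 1.50 × 3.76×10^9 = 304 W.

Q ≈ 304 W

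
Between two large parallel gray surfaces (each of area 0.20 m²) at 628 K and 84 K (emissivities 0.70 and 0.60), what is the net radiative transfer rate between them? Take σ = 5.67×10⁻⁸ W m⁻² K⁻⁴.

For two large parallel gray plates, q = σ(T₁⁴ − T₂⁴) / (1/ε₁ + 1/ε₂ − 1).
1/ε₁ + 1/ε₂ − 1 = 1/0.70 + 1/0.60 − 1 = 2.095.
T₁⁴ − T₂⁴ = 1.56×10^11 − 4.98×10^7 = 1.55×10^11 K⁴.
q = 5.67×10⁻⁸ × 1.55×10^11 / 2.095 = 4210 W/m².
Q = q·A = 4210 × 0.20 = 842 W.

Q ≈ 842 W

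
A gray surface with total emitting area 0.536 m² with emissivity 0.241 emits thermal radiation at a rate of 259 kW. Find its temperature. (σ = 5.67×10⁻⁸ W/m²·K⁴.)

From P = εσAT⁴, T = (P / εσA)^(1/4) = (2.59×10^5 / (0.241 × 5.67×10⁻⁸ × 0.536))^(1/4).
T = (3.54×10^13)^(1/4) = 2440 K.

T ≈ 2440 K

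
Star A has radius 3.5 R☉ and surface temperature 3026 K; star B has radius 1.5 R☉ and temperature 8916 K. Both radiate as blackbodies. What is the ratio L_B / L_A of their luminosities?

L = 4πR²σT⁴ ∝ R²T⁴, so L_B/L_A = (1.5/3.5)² × (8916/3026)⁴ = 0.184 × 75.4 = 13.8.

L_B/L_A ≈ 13.8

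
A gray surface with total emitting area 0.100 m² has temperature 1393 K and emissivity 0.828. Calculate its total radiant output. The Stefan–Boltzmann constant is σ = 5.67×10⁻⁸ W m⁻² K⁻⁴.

P ≈ 17700 W

P = εσAT⁴ = 0.828 × 5.67×10⁻⁸ × 0.100 × (1393)⁴ = 0.828 × 5.67×10⁻⁸ × 0.100 × 3.77×10^12.
P = 17700 W.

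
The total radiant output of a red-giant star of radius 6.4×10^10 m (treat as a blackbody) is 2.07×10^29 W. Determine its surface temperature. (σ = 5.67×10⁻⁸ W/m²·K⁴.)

T ≈ 2900 K

A = 4πr² = 4π × (6.4×10^10)² = 5.15×10^22 m².
From P = σAT⁴, T = (P / σA)^(1/4) = (2.07×10^29 / (5.67×10⁻⁸ × 5.15×10^22))^(1/4).
T = (7.09×10^13)^(1/4) = 2900 K.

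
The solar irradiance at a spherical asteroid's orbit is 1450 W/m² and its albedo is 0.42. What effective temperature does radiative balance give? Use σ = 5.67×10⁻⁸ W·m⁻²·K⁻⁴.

T ≈ 247 K

Power absorbed = (1−a)S·πR²; power emitted = 4πR²σT⁴. Equating and cancelling πR²:
T = ((1−a)S / 4σ)^(1/4) = (841 / (4 × 5.67×10⁻⁸))^(1/4) = (3.71×10^9)^(1/4).
T = 247 K.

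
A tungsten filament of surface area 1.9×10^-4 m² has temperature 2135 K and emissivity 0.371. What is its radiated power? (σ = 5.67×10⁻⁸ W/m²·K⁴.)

P ≈ 83.0 W

P = εσAT⁴ = 0.371 × 5.67×10⁻⁸ × 1.90×10^-4 × (2135)⁴ = 0.371 × 5.67×10⁻⁸ × 1.90×10^-4 × 2.08×10^13.
P = 83.0 W.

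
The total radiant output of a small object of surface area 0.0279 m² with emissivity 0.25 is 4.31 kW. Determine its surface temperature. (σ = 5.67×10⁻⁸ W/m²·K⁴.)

T ≈ 1820 K

From P = εσAT⁴, T = (P / εσA)^(1/4) = (4310 / (0.25 × 5.67×10⁻⁸ × 0.0279))^(1/4).
T = (1.09×10^13)^(1/4) = 1820 K.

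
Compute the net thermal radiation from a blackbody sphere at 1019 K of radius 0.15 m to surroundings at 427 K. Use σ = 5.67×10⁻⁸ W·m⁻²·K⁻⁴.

Q ≈ 16800 W

A = 4πr² = 4π × (0.15)² = 0.283 m².
Q = σA(T⁴ − T_s⁴). T⁴ − T_s⁴ = (1019)⁴ − (427)⁴ = 1.08×10^12 − 3.32×10^10 = 1.04×10^12 K⁴.
Q = 5.67×10⁻⁸ × 0.283 × 1.04×10^12 = 16800 W.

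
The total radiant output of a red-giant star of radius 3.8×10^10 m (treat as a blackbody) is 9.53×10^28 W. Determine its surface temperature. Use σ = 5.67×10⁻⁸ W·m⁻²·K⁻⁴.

T ≈ 3100 K

A = 4πr² = 4π × (3.8×10^10)² = 1.81×10^22 m².
From P = σAT⁴, T = (P / σA)^(1/4) = (9.53×10^28 / (5.67×10⁻⁸ × 1.81×10^22))^(1/4).
T = (9.26×10^13)^(1/4) = 3100 K.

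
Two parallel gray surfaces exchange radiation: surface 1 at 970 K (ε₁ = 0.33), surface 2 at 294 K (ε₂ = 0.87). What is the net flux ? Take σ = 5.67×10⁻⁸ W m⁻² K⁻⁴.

q ≈ 15700 W/m²

For two large parallel gray plates, q = σ(T₁⁴ − T₂⁴) / (1/ε₁ + 1/ε₂ − 1).
1/ε₁ + 1/ε₂ − 1 = 1/0.33 + 1/0.87 − 1 = 3.180.
T₁⁴ − T₂⁴ = 8.85×10^11 − 7.47×10^9 = 8.78×10^11 K⁴.
q = 5.67×10⁻⁸ × 8.78×10^11 / 3.180 = 15700 W/m².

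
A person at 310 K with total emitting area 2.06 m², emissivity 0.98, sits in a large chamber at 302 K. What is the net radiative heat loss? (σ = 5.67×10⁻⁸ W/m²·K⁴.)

Q = εσA(T⁴ − T_s⁴). T⁴ − T_s⁴ = (310)⁴ − (302)⁴ = 9.24×10^9 − 8.32×10^9 = 9.17×10^8 K⁴.
Q = 0.98 × 5.67×10⁻⁸ × 2.06 × 9.17×10^8 = 105 W.

Q ≈ 105 W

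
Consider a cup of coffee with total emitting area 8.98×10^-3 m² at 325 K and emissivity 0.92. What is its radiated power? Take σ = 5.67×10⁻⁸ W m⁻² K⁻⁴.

P ≈ 5.23 W

Stefan–Boltzmann: P = εσAT⁴ = 0.92 × 5.67×10⁻⁸ × 8.98×10^-3 × (325)⁴ = 0.92 × 5.67×10⁻⁸ × 8.98×10^-3 × 1.12×10^10.
P = 5.23 W.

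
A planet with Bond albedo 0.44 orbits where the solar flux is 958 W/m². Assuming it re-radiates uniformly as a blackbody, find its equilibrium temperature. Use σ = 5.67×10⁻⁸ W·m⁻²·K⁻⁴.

Power absorbed = (1−a)S·πR²; power emitted = 4πR²σT⁴. Equating and cancelling πR²:
T = ((1−a)S / 4σ)^(1/4) = (536 / (4 × 5.67×10⁻⁸))^(1/4) = (2.37×10^9)^(1/4).
T = 221 K.

T ≈ 221 K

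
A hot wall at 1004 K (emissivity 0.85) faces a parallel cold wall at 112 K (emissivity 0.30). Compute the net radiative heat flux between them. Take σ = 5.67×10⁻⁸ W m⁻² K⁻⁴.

q ≈ 16400 W/m²

For two large parallel gray plates, q = σ(T₁⁴ − T₂⁴) / (1/ε₁ + 1/ε₂ − 1).
1/ε₁ + 1/ε₂ − 1 = 1/0.85 + 1/0.30 − 1 = 3.510.
T₁⁴ − T₂⁴ = 1.02×10^12 − 1.57×10^8 = 1.02×10^12 K⁴.
q = 5.67×10⁻⁸ × 1.02×10^12 / 3.510 = 16400 W/m².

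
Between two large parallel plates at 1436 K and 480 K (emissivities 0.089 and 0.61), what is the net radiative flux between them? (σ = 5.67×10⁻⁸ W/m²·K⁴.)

For two large parallel gray plates, q = σ(T₁⁴ − T₂⁴) / (1/ε₁ + 1/ε₂ − 1).
1/ε₁ + 1/ε₂ − 1 = 1/0.089 + 1/0.61 − 1 = 11.88.
T₁⁴ − T₂⁴ = 4.25×10^12 − 5.31×10^10 = 4.20×10^12 K⁴.
q = 5.67×10⁻⁸ × 4.20×10^12 / 11.88 = 20000 W/m².

q ≈ 20000 W/m²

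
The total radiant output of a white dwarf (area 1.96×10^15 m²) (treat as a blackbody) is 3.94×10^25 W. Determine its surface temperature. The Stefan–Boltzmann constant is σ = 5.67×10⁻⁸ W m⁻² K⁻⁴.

From P = σAT⁴, T = (P / σA)^(1/4) = (3.94×10^25 / (5.67×10⁻⁸ × 1.96×10^15))^(1/4).
T = (3.55×10^17)^(1/4) = 24400 K.

T ≈ 24400 K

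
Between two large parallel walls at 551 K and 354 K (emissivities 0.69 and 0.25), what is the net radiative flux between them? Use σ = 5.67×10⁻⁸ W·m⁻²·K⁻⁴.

For two large parallel gray plates, q = σ(T₁⁴ − T₂⁴) / (1/ε₁ + 1/ε₂ − 1).
1/ε₁ + 1/ε₂ − 1 = 1/0.69 + 1/0.25 − 1 = 4.449.
T₁⁴ − T₂⁴ = 9.22×10^10 − 1.57×10^10 = 7.65×10^10 K⁴.
q = 5.67×10⁻⁸ × 7.65×10^10 / 4.449 = 974 W/m².

q ≈ 974 W/m²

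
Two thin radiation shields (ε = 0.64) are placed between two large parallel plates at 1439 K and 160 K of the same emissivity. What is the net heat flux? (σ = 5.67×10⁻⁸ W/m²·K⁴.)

q ≈ 38100 W/m²

Each of the 3 gaps contributes resistance (2/ε − 1) = 2/0.64 − 1 = 2.125; total = 6.375.
q = σ(T₁⁴ − T₂⁴) / 6.375 = 5.67×10⁻⁸ × 4.29×10^12 / 6.375 = 38100 W/m².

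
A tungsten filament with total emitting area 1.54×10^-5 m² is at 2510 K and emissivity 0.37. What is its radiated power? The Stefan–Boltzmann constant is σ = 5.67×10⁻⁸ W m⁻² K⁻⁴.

P ≈ 12.8 W

Stefan–Boltzmann: P = εσAT⁴ = 0.37 × 5.67×10⁻⁸ × 1.54×10^-5 × (2510)⁴ = 0.37 × 5.67×10⁻⁸ × 1.54×10^-5 × 3.97×10^13.
P = 12.8 W.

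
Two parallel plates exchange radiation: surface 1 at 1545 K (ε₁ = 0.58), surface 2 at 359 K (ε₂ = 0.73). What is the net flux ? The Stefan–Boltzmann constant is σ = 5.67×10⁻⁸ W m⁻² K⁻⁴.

For two large parallel gray plates, q = σ(T₁⁴ − T₂⁴) / (1/ε₁ + 1/ε₂ − 1).
1/ε₁ + 1/ε₂ − 1 = 1/0.58 + 1/0.73 − 1 = 2.094.
T₁⁴ − T₂⁴ = 5.70×10^12 − 1.66×10^10 = 5.68×10^12 K⁴.
q = 5.67×10⁻⁸ × 5.68×10^12 / 2.094 = 1.54×10^5 W/m².

q ≈ 1.54×10^5 W/m²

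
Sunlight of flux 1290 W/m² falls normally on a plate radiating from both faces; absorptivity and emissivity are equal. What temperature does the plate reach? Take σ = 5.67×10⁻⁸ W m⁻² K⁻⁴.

T ≈ 327 K

Absorbed flux αS = emitted flux 2εσT⁴ per unit area; with α = ε this gives T = (S/2σ)^(1/4).
T = (1290 / (2 × 5.67×10⁻⁸))^(1/4) = (1.14×10^10)^(1/4).
T = 327 K.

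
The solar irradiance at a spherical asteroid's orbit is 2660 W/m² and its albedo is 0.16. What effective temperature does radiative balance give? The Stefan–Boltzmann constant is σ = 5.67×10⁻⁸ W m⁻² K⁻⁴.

T ≈ 315 K

Power absorbed = (1−a)S·πR²; power emitted = 4πR²σT⁴. Equating and cancelling πR²:
T = ((1−a)S / 4σ)^(1/4) = (2230 / (4 × 5.67×10⁻⁸))^(1/4) = (9.85×10^9)^(1/4).
T = 315 K.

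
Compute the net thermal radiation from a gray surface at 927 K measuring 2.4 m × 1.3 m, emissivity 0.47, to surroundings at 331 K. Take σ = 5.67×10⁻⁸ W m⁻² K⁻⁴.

A = 2.4 × 1.3 = 3.12 m².
Q = εσA(T⁴ − T_s⁴). T⁴ − T_s⁴ = (927)⁴ − (331)⁴ = 7.38×10^11 − 1.20×10^10 = 7.26×10^11 K⁴.
Q = 0.47 × 5.67×10⁻⁸ × 3.12 × 7.26×10^11 = 60400 W.

Q ≈ 60400 W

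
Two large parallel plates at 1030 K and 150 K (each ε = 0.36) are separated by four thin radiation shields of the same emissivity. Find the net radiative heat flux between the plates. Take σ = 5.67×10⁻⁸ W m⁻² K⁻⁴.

Each of the 5 gaps contributes resistance (2/ε − 1) = 2/0.36 − 1 = 4.556; total = 22.78.
q = σ(T₁⁴ − T₂⁴) / 22.78 = 5.67×10⁻⁸ × 1.13×10^12 / 22.78 = 2800 W/m².

q ≈ 2800 W/m²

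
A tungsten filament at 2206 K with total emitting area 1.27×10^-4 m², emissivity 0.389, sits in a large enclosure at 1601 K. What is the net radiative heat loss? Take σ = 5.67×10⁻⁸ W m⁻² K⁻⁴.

Q = εσA(T⁴ − T_s⁴). T⁴ − T_s⁴ = (2206)⁴ − (1601)⁴ = 2.37×10^13 − 6.57×10^12 = 1.71×10^13 K⁴.
Q = 0.389 × 5.67×10⁻⁸ × 1.27×10^-4 × 1.71×10^13 = 47.9 W.

Q ≈ 47.9 W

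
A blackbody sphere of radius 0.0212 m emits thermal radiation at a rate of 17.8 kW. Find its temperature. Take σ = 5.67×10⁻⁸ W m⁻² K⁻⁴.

T ≈ 2730 K

A = 4πr² = 4π × (0.0212)² = 5.65×10^-3 m².
From P = σAT⁴, T = (P / σA)^(1/4) = (17800 / (5.67×10⁻⁸ × 5.65×10^-3))^(1/4).
T = (5.56×10^13)^(1/4) = 2730 K.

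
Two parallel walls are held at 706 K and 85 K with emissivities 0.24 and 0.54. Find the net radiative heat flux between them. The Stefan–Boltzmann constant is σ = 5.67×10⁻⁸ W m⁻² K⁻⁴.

q ≈ 2810 W/m²

For two large parallel gray plates, q = σ(T₁⁴ − T₂⁴) / (1/ε₁ + 1/ε₂ − 1).
1/ε₁ + 1/ε₂ − 1 = 1/0.24 + 1/0.54 − 1 = 5.019.
T₁⁴ − T₂⁴ = 2.48×10^11 − 5.22×10^7 = 2.48×10^11 K⁴.
q = 5.67×10⁻⁸ × 2.48×10^11 / 5.019 = 2810 W/m².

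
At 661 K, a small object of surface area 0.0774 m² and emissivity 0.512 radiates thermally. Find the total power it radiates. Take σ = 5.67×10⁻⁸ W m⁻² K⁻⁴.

Stefan–Boltzmann: P = εσAT⁴ = 0.512 × 5.67×10⁻⁸ × 0.0774 × (661)⁴ = 0.512 × 5.67×10⁻⁸ × 0.0774 × 1.91×10^11.
P = 429 W.

P ≈ 429 W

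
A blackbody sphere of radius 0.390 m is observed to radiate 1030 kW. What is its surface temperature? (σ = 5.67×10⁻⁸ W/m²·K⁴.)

T ≈ 1760 K

A = 4πr² = 4π × (0.390)² = 1.91 m².
From P = σAT⁴, T = (P / σA)^(1/4) = (1.03×10^6 / (5.67×10⁻⁸ × 1.91))^(1/4).
T = (9.50×10^12)^(1/4) = 1760 K.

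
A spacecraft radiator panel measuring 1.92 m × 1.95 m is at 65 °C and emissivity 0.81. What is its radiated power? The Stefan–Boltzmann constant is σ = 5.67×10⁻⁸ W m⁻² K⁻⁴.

P ≈ 2240 W

A = 1.92 × 1.95 = 3.74 m².
65 °C = 338 K.
Stefan–Boltzmann: P = εσAT⁴ = 0.81 × 5.67×10⁻⁸ × 3.74 × (338)⁴ = 0.81 × 5.67×10⁻⁸ × 3.74 × 1.31×10^10.
P = 2240 W.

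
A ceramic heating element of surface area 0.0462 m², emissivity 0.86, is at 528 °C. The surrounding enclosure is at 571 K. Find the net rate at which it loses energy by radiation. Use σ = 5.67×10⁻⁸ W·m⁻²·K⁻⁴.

Q ≈ 688 W

Convert: 528 °C = 801 K.
Q = εσA(T⁴ − T_s⁴). T⁴ − T_s⁴ = (801)⁴ − (571)⁴ = 4.12×10^11 − 1.06×10^11 = 3.05×10^11 K⁴.
Q = 0.86 × 5.67×10⁻⁸ × 0.0462 × 3.05×10^11 = 688 W.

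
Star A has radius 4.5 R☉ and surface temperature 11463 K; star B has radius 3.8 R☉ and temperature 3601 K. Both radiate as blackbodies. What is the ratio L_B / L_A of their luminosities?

L = 4πR²σT⁴ ∝ R²T⁴, so L_B/L_A = (3.8/4.5)² × (3601/11463)⁴ = 0.713 × 9.74×10^-3 = 6.94×10^-3.

L_B/L_A ≈ 6.94×10^-3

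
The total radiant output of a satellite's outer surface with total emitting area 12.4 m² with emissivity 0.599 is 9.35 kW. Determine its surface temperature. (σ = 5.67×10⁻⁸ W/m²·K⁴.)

From P = εσAT⁴, T = (P / εσA)^(1/4) = (9350 / (0.599 × 5.67×10⁻⁸ × 12.4))^(1/4).
T = (2.22×10^10)^(1/4) = 386 K.

T ≈ 386 K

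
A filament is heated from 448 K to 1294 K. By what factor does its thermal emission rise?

P ∝ T⁴, so the ratio is (1294/448)⁴ = (2.888)⁴ = 69.6.

ratio ≈ 69.6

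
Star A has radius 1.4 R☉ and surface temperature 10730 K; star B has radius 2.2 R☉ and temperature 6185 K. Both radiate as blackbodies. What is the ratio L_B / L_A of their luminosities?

L_B/L_A ≈ 0.273

L = 4πR²σT⁴ ∝ R²T⁴, so L_B/L_A = (2.2/1.4)² × (6185/10730)⁴ = 2.47 × 0.110 = 0.273.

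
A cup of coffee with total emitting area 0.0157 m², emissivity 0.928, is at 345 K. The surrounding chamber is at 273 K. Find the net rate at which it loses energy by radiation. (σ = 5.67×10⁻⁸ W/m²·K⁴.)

Q = εσA(T⁴ − T_s⁴). T⁴ − T_s⁴ = (345)⁴ − (273)⁴ = 1.42×10^10 − 5.55×10^9 = 8.61×10^9 K⁴.
Q = 0.928 × 5.67×10⁻⁸ × 0.0157 × 8.61×10^9 = 7.11 W.

Q ≈ 7.11 W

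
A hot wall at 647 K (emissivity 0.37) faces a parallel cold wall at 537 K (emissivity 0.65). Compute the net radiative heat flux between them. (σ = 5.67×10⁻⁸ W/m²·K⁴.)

For two large parallel gray plates, q = σ(T₁⁴ − T₂⁴) / (1/ε₁ + 1/ε₂ − 1).
1/ε₁ + 1/ε₂ − 1 = 1/0.37 + 1/0.65 − 1 = 3.241.
T₁⁴ − T₂⁴ = 1.75×10^11 − 8.32×10^10 = 9.21×10^10 K⁴.
q = 5.67×10⁻⁸ × 9.21×10^10 / 3.241 = 1610 W/m².

q ≈ 1610 W/m²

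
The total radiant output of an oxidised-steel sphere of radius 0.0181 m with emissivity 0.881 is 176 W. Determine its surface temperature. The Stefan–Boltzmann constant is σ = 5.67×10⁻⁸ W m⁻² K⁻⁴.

A = 4πr² = 4π × (0.0181)² = 4.12×10^-3 m².
From P = εσAT⁴, T = (P / εσA)^(1/4) = (176 / (0.881 × 5.67×10⁻⁸ × 4.12×10^-3))^(1/4).
T = (8.56×10^11)^(1/4) = 962 K.

T ≈ 962 K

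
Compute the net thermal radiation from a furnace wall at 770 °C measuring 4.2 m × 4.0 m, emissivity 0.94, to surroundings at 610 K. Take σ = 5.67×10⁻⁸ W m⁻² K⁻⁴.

Q ≈ 9.36×10^5 W

A = 4.2 × 4.0 = 16.8 m².
Convert: 770 °C = 1043 K.
Q = εσA(T⁴ − T_s⁴). T⁴ − T_s⁴ = (1043)⁴ − (610)⁴ = 1.18×10^12 − 1.38×10^11 = 1.04×10^12 K⁴.
Q = 0.94 × 5.67×10⁻⁸ × 16.8 × 1.04×10^12 = 9.36×10^5 W.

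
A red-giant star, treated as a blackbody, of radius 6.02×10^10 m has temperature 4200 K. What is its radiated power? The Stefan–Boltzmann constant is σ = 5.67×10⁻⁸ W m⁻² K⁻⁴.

P ≈ 8.03×10^29 W

A = 4πr² = 4π × (6.02×10^10)² = 4.55×10^22 m².
P = σAT⁴ = 5.67×10⁻⁸ × 4.55×10^22 × (4200)⁴ = 5.67×10⁻⁸ × 4.55×10^22 × 3.11×10^14.
P = 8.03×10^29 W.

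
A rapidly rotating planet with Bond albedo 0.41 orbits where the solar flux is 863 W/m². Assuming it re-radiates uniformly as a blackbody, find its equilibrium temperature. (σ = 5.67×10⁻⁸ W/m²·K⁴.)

Power absorbed = (1−a)S·πR²; power emitted = 4πR²σT⁴. Equating and cancelling πR²:
T = ((1−a)S / 4σ)^(1/4) = (509 / (4 × 5.67×10⁻⁸))^(1/4) = (2.25×10^9)^(1/4).
T = 218 K.

T ≈ 218 K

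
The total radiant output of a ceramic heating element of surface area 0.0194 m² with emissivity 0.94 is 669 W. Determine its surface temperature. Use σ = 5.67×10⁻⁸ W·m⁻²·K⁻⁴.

From P = εσAT⁴, T = (P / εσA)^(1/4) = (669 / (0.94 × 5.67×10⁻⁸ × 0.0194))^(1/4).
T = (6.47×10^11)^(1/4) = 897 K.

T ≈ 897 K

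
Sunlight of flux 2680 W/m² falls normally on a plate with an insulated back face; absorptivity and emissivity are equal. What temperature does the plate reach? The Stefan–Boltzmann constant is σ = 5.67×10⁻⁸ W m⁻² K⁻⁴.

T ≈ 466 K

Absorbed flux αS = emitted flux εσT⁴ (one radiating face); with α = ε, T = (S/σ)^(1/4).
T = (2680 / 5.67×10⁻⁸)^(1/4) = (4.73×10^10)^(1/4).
T = 466 K.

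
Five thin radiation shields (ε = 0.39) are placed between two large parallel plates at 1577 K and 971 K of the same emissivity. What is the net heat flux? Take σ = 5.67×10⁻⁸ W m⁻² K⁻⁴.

Each of the 6 gaps contributes resistance (2/ε − 1) = 2/0.39 − 1 = 4.128; total = 24.77.
q = σ(T₁⁴ − T₂⁴) / 24.77 = 5.67×10⁻⁸ × 5.30×10^12 / 24.77 = 12100 W/m².

q ≈ 12100 W/m²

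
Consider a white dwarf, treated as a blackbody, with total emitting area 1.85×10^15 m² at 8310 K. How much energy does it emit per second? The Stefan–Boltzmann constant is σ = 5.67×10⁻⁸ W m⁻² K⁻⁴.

P = σAT⁴ = 5.67×10⁻⁸ × 1.85×10^15 × (8310)⁴ = 5.67×10⁻⁸ × 1.85×10^15 × 4.77×10^15.
P = 5.00×10^23 W.

P ≈ 5.00×10^23 W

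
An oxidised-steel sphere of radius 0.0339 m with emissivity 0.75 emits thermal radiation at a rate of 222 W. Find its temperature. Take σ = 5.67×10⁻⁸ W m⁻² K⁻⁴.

A = 4πr² = 4π × (0.0339)² = 0.0144 m².
From P = εσAT⁴, T = (P / εσA)^(1/4) = (222 / (0.75 × 5.67×10⁻⁸ × 0.0144))^(1/4).
T = (3.61×10^11)^(1/4) = 775 K.

T ≈ 775 K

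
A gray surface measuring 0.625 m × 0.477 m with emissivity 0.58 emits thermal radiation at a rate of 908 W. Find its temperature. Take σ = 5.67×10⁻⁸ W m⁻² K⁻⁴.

T ≈ 552 K

A = 0.625 × 0.477 = 0.298 m².
From P = εσAT⁴, T = (P / εσA)^(1/4) = (908 / (0.58 × 5.67×10⁻⁸ × 0.298))^(1/4).
T = (9.26×10^10)^(1/4) = 552 K.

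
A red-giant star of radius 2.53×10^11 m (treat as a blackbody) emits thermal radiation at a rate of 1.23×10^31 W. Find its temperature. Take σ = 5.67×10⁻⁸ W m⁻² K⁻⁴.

A = 4πr² = 4π × (2.53×10^11)² = 8.04×10^23 m².
From P = σAT⁴, T = (P / σA)^(1/4) = (1.23×10^31 / (5.67×10⁻⁸ × 8.04×10^23))^(1/4).
T = (2.70×10^14)^(1/4) = 4050 K.

T ≈ 4050 K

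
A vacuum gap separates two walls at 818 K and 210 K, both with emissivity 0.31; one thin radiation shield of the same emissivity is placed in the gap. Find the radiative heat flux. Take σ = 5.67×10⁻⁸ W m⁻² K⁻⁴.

q ≈ 2320 W/m²

Each of the 2 gaps contributes resistance (2/ε − 1) = 2/0.31 − 1 = 5.452; total = 10.90.
q = σ(T₁⁴ − T₂⁴) / 10.90 = 5.67×10⁻⁸ × 4.46×10^11 / 10.90 = 2320 W/m².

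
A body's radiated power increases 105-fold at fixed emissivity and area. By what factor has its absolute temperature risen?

factor ≈ 3.20

P ∝ T⁴ ⇒ T ∝ P^(1/4), so T scales by (105)^(1/4) = 3.20.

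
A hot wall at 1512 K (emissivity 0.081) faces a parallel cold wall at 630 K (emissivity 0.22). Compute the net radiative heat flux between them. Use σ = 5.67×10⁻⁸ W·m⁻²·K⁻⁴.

For two large parallel gray plates, q = σ(T₁⁴ − T₂⁴) / (1/ε₁ + 1/ε₂ − 1).
1/ε₁ + 1/ε₂ − 1 = 1/0.081 + 1/0.22 − 1 = 15.89.
T₁⁴ − T₂⁴ = 5.23×10^12 − 1.58×10^11 = 5.07×10^12 K⁴.
q = 5.67×10⁻⁸ × 5.07×10^12 / 15.89 = 18100 W/m².

q ≈ 18100 W/m²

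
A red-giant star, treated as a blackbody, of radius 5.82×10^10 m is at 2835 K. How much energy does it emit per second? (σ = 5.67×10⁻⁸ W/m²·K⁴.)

A = 4πr² = 4π × (5.82×10^10)² = 4.26×10^22 m².
P = σAT⁴ = 5.67×10⁻⁸ × 4.26×10^22 × (2835)⁴ = 5.67×10⁻⁸ × 4.26×10^22 × 6.46×10^13.
P = 1.56×10^29 W.

P ≈ 1.56×10^29 W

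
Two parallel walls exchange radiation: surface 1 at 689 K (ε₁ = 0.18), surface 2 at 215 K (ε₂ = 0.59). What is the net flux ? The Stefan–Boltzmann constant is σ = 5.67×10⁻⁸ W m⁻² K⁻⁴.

For two large parallel gray plates, q = σ(T₁⁴ − T₂⁴) / (1/ε₁ + 1/ε₂ − 1).
1/ε₁ + 1/ε₂ − 1 = 1/0.18 + 1/0.59 − 1 = 6.250.
T₁⁴ − T₂⁴ = 2.25×10^11 − 2.14×10^9 = 2.23×10^11 K⁴.
q = 5.67×10⁻⁸ × 2.23×10^11 / 6.250 = 2020 W/m².

q ≈ 2020 W/m²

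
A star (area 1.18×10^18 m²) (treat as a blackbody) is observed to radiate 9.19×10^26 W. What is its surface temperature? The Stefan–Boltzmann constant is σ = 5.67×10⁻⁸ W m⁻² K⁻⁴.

T ≈ 10800 K

From P = σAT⁴, T = (P / σA)^(1/4) = (9.19×10^26 / (5.67×10⁻⁸ × 1.18×10^18))^(1/4).
T = (1.37×10^16)^(1/4) = 10800 K.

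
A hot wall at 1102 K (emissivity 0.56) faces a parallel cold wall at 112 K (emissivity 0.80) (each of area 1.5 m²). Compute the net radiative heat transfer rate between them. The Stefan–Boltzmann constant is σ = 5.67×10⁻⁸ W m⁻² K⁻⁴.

For two large parallel gray plates, q = σ(T₁⁴ − T₂⁴) / (1/ε₁ + 1/ε₂ − 1).
1/ε₁ + 1/ε₂ − 1 = 1/0.56 + 1/0.80 − 1 = 2.036.
T₁⁴ − T₂⁴ = 1.47×10^12 − 1.57×10^8 = 1.47×10^12 K⁴.
q = 5.67×10⁻⁸ × 1.47×10^12 / 2.036 = 41100 W/m².
Q = q·A = 41100 × 1.5 = 61600 W.

Q ≈ 61600 W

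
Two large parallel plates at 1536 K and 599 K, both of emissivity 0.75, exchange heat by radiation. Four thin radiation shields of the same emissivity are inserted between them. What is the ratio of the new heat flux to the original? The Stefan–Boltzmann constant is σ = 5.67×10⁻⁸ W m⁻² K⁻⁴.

With N identical shields there are N+1 = 5 gaps in series, each with the same radiative resistance, so the flux falls to 1/(N+1) of its unshielded value.

ratio ≈ 0.200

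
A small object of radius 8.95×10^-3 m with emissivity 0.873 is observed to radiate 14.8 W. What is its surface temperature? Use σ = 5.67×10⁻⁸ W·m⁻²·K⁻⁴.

T ≈ 738 K

A = 4πr² = 4π × (8.95×10^-3)² = 1.01×10^-3 m².
From P = εσAT⁴, T = (P / εσA)^(1/4) = (14.8 / (0.873 × 5.67×10⁻⁸ × 1.01×10^-3))^(1/4).
T = (2.97×10^11)^(1/4) = 738 K.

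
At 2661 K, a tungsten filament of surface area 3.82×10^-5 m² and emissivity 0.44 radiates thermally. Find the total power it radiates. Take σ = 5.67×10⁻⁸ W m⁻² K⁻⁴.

P = εσAT⁴ = 0.44 × 5.67×10⁻⁸ × 3.82×10^-5 × (2661)⁴ = 0.44 × 5.67×10⁻⁸ × 3.82×10^-5 × 5.01×10^13.
P = 47.8 W.

P ≈ 47.8 W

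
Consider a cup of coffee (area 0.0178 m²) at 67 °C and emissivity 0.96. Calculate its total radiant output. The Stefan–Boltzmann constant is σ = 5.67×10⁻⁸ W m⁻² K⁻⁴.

P ≈ 12.9 W

67 °C = 340 K.
P = εσAT⁴ = 0.96 × 5.67×10⁻⁸ × 0.0178 × (340)⁴ = 0.96 × 5.67×10⁻⁸ × 0.0178 × 1.34×10^10.
P = 12.9 W.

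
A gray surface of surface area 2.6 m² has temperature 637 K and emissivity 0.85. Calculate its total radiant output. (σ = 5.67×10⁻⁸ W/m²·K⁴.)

P = εσAT⁴ = 0.85 × 5.67×10⁻⁸ × 2.60 × (637)⁴ = 0.85 × 5.67×10⁻⁸ × 2.60 × 1.65×10^11.
P = 20600 W.

P ≈ 20600 W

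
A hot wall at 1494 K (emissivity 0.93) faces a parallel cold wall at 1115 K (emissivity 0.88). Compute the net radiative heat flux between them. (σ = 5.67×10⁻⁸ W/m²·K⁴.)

For two large parallel gray plates, q = σ(T₁⁴ − T₂⁴) / (1/ε₁ + 1/ε₂ − 1).
1/ε₁ + 1/ε₂ − 1 = 1/0.93 + 1/0.88 − 1 = 1.212.
T₁⁴ − T₂⁴ = 4.98×10^12 − 1.55×10^12 = 3.44×10^12 K⁴.
q = 5.67×10⁻⁸ × 3.44×10^12 / 1.212 = 1.61×10^5 W/m².

q ≈ 1.61×10^5 W/m²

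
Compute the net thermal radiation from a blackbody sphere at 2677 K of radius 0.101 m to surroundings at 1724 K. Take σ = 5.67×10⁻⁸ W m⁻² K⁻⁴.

A = 4πr² = 4π × (0.101)² = 0.128 m².
Q = σA(T⁴ − T_s⁴). T⁴ − T_s⁴ = (2677)⁴ − (1724)⁴ = 5.14×10^13 − 8.83×10^12 = 4.25×10^13 K⁴.
Q = 5.67×10⁻⁸ × 0.128 × 4.25×10^13 = 3.09×10^5 W.

Q ≈ 3.09×10^5 W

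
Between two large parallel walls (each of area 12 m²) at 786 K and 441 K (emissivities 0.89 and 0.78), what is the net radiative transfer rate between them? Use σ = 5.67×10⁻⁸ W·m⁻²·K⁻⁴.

Q ≈ 1.66×10^5 W

For two large parallel gray plates, q = σ(T₁⁴ − T₂⁴) / (1/ε₁ + 1/ε₂ − 1).
1/ε₁ + 1/ε₂ − 1 = 1/0.89 + 1/0.78 − 1 = 1.406.
T₁⁴ − T₂⁴ = 3.82×10^11 − 3.78×10^10 = 3.44×10^11 K⁴.
q = 5.67×10⁻⁸ × 3.44×10^11 / 1.406 = 13900 W/m².
Q = q·A = 13900 × 12 = 1.66×10^5 W.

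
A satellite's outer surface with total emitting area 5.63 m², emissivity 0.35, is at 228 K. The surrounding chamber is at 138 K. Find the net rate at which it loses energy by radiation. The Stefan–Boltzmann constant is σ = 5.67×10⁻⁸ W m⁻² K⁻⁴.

Q = εσA(T⁴ − T_s⁴). T⁴ − T_s⁴ = (228)⁴ − (138)⁴ = 2.70×10^9 − 3.63×10^8 = 2.34×10^9 K⁴.
Q = 0.35 × 5.67×10⁻⁸ × 5.63 × 2.34×10^9 = 261 W.

Q ≈ 261 W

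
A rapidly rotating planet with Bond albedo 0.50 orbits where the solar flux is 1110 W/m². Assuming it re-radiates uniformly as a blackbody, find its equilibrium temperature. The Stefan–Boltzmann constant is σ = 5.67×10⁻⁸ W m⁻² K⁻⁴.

T ≈ 222 K

Power absorbed = (1−a)S·πR²; power emitted = 4πR²σT⁴. Equating and cancelling πR²:
T = ((1−a)S / 4σ)^(1/4) = (555 / (4 × 5.67×10⁻⁸))^(1/4) = (2.45×10^9)^(1/4).
T = 222 K.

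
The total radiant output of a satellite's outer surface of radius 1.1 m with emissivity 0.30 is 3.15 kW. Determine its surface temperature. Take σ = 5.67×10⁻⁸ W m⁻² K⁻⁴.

A = 4πr² = 4π × (1.1)² = 15.2 m².
From P = εσAT⁴, T = (P / εσA)^(1/4) = (3150 / (0.30 × 5.67×10⁻⁸ × 15.2))^(1/4).
T = (1.22×10^10)^(1/4) = 332 K.

T ≈ 332 K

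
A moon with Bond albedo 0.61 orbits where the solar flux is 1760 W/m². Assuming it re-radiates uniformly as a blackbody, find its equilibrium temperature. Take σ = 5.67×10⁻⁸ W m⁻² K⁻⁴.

Power absorbed = (1−a)S·πR²; power emitted = 4πR²σT⁴. Equating and cancelling πR²:
T = ((1−a)S / 4σ)^(1/4) = (686 / (4 × 5.67×10⁻⁸))^(1/4) = (3.03×10^9)^(1/4).
T = 235 K.

T ≈ 235 K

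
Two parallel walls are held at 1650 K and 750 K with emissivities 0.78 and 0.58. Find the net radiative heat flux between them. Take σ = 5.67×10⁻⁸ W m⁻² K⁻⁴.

q ≈ 2.01×10^5 W/m²

For two large parallel gray plates, q = σ(T₁⁴ − T₂⁴) / (1/ε₁ + 1/ε₂ − 1).
1/ε₁ + 1/ε₂ − 1 = 1/0.78 + 1/0.58 − 1 = 2.006.
T₁⁴ − T₂⁴ = 7.41×10^12 − 3.16×10^11 = 7.10×10^12 K⁴.
q = 5.67×10⁻⁸ × 7.10×10^12 / 2.006 = 2.01×10^5 W/m².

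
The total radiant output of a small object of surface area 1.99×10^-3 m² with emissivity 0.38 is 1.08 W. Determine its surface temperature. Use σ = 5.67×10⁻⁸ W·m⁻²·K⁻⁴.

From P = εσAT⁴, T = (P / εσA)^(1/4) = (1.08 / (0.38 × 5.67×10⁻⁸ × 1.99×10^-3))^(1/4).
T = (2.52×10^10)^(1/4) = 398 K.

T ≈ 398 K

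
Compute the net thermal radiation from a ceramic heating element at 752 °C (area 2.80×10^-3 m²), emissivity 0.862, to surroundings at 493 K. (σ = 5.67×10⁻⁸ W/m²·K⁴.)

Q ≈ 143 W

Convert: 752 °C = 1025 K.
Q = εσA(T⁴ − T_s⁴). T⁴ − T_s⁴ = (1025)⁴ − (493)⁴ = 1.10×10^12 − 5.91×10^10 = 1.04×10^12 K⁴.
Q = 0.862 × 5.67×10⁻⁸ × 2.80×10^-3 × 1.04×10^12 = 143 W.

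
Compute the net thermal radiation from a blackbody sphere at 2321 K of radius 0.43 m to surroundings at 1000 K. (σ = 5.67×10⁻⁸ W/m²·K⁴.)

A = 4πr² = 4π × (0.43)² = 2.32 m².
Q = σA(T⁴ − T_s⁴). T⁴ − T_s⁴ = (2321)⁴ − (1000)⁴ = 2.90×10^13 − 1.00×10^12 = 2.80×10^13 K⁴.
Q = 5.67×10⁻⁸ × 2.32 × 2.80×10^13 = 3.69×10^6 W.

Q ≈ 3.69×10^6 W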